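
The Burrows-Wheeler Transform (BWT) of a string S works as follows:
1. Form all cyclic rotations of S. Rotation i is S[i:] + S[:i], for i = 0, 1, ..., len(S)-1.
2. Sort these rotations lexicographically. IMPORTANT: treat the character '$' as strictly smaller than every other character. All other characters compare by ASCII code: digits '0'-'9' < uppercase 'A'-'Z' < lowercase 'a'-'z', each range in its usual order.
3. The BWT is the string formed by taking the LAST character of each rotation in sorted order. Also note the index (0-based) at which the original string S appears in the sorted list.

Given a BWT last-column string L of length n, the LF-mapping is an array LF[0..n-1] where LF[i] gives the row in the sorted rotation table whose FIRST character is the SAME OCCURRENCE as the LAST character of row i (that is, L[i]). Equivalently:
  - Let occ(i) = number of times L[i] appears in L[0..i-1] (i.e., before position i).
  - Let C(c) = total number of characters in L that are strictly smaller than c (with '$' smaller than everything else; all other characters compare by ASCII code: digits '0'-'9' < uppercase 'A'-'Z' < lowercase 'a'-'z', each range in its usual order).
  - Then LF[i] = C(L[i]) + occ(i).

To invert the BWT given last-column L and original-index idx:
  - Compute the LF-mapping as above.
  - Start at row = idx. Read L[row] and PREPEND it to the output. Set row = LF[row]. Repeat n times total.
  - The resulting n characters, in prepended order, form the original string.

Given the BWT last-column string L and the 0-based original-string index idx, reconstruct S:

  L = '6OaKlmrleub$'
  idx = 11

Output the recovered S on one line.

LF mapping: 1 3 4 2 7 9 10 8 6 11 5 0
Walk LF starting at row 11, prepending L[row]:
  step 1: row=11, L[11]='$', prepend. Next row=LF[11]=0
  step 2: row=0, L[0]='6', prepend. Next row=LF[0]=1
  step 3: row=1, L[1]='O', prepend. Next row=LF[1]=3
  step 4: row=3, L[3]='K', prepend. Next row=LF[3]=2
  step 5: row=2, L[2]='a', prepend. Next row=LF[2]=4
  step 6: row=4, L[4]='l', prepend. Next row=LF[4]=7
  step 7: row=7, L[7]='l', prepend. Next row=LF[7]=8
  step 8: row=8, L[8]='e', prepend. Next row=LF[8]=6
  step 9: row=6, L[6]='r', prepend. Next row=LF[6]=10
  step 10: row=10, L[10]='b', prepend. Next row=LF[10]=5
  step 11: row=5, L[5]='m', prepend. Next row=LF[5]=9
  step 12: row=9, L[9]='u', prepend. Next row=LF[9]=11
Reversed output: umbrellaKO6$

Answer: umbrellaKO6$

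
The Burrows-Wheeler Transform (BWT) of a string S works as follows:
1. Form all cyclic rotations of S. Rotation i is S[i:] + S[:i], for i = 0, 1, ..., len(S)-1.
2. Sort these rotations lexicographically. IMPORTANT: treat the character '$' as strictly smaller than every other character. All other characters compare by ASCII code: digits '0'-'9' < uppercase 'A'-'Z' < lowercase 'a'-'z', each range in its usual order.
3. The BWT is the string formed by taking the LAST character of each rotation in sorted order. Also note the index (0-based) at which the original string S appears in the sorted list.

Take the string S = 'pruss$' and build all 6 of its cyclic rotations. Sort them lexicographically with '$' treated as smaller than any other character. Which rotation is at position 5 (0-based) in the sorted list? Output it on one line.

All 6 rotations (rotation i = S[i:]+S[:i]):
  rot[0] = pruss$
  rot[1] = russ$p
  rot[2] = uss$pr
  rot[3] = ss$pru
  rot[4] = s$prus
  rot[5] = $pruss
Sorted (with $ < everything):
  sorted[0] = $pruss
  sorted[1] = pruss$
  sorted[2] = russ$p
  sorted[3] = s$prus
  sorted[4] = ss$pru
  sorted[5] = uss$pr
sorted[5] = uss$pr

Answer: uss$pr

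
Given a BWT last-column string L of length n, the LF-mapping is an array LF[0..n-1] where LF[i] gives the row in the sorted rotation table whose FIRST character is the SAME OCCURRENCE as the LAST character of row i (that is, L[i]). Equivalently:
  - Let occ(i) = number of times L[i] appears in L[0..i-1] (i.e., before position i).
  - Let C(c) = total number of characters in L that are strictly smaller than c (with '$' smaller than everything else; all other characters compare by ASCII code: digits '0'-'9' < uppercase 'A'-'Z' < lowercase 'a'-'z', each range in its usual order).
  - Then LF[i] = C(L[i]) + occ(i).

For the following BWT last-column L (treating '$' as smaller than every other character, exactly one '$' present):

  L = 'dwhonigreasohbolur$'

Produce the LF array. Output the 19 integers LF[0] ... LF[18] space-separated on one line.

Answer: 3 18 6 11 10 8 5 14 4 1 16 12 7 2 13 9 17 15 0

Derivation:
Char counts: '$':1, 'a':1, 'b':1, 'd':1, 'e':1, 'g':1, 'h':2, 'i':1, 'l':1, 'n':1, 'o':3, 'r':2, 's':1, 'u':1, 'w':1
C (first-col start): C('$')=0, C('a')=1, C('b')=2, C('d')=3, C('e')=4, C('g')=5, C('h')=6, C('i')=8, C('l')=9, C('n')=10, C('o')=11, C('r')=14, C('s')=16, C('u')=17, C('w')=18
L[0]='d': occ=0, LF[0]=C('d')+0=3+0=3
L[1]='w': occ=0, LF[1]=C('w')+0=18+0=18
L[2]='h': occ=0, LF[2]=C('h')+0=6+0=6
L[3]='o': occ=0, LF[3]=C('o')+0=11+0=11
L[4]='n': occ=0, LF[4]=C('n')+0=10+0=10
L[5]='i': occ=0, LF[5]=C('i')+0=8+0=8
L[6]='g': occ=0, LF[6]=C('g')+0=5+0=5
L[7]='r': occ=0, LF[7]=C('r')+0=14+0=14
L[8]='e': occ=0, LF[8]=C('e')+0=4+0=4
L[9]='a': occ=0, LF[9]=C('a')+0=1+0=1
L[10]='s': occ=0, LF[10]=C('s')+0=16+0=16
L[11]='o': occ=1, LF[11]=C('o')+1=11+1=12
L[12]='h': occ=1, LF[12]=C('h')+1=6+1=7
L[13]='b': occ=0, LF[13]=C('b')+0=2+0=2
L[14]='o': occ=2, LF[14]=C('o')+2=11+2=13
L[15]='l': occ=0, LF[15]=C('l')+0=9+0=9
L[16]='u': occ=0, LF[16]=C('u')+0=17+0=17
L[17]='r': occ=1, LF[17]=C('r')+1=14+1=15
L[18]='$': occ=0, LF[18]=C('$')+0=0+0=0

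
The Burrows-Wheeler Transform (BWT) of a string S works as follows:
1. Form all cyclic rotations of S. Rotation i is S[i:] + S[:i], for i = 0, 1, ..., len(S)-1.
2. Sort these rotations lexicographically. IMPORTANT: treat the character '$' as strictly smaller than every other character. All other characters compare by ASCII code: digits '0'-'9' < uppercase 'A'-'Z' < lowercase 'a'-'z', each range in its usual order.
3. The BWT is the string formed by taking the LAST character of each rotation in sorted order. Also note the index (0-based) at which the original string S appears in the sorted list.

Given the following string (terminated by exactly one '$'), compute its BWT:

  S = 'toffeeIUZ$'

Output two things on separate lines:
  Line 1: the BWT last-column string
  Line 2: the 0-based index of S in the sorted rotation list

All 10 rotations (rotation i = S[i:]+S[:i]):
  rot[0] = toffeeIUZ$
  rot[1] = offeeIUZ$t
  rot[2] = ffeeIUZ$to
  rot[3] = feeIUZ$tof
  rot[4] = eeIUZ$toff
  rot[5] = eIUZ$toffe
  rot[6] = IUZ$toffee
  rot[7] = UZ$toffeeI
  rot[8] = Z$toffeeIU
  rot[9] = $toffeeIUZ
Sorted (with $ < everything):
  sorted[0] = $toffeeIUZ  (last char: 'Z')
  sorted[1] = IUZ$toffee  (last char: 'e')
  sorted[2] = UZ$toffeeI  (last char: 'I')
  sorted[3] = Z$toffeeIU  (last char: 'U')
  sorted[4] = eIUZ$toffe  (last char: 'e')
  sorted[5] = eeIUZ$toff  (last char: 'f')
  sorted[6] = feeIUZ$tof  (last char: 'f')
  sorted[7] = ffeeIUZ$to  (last char: 'o')
  sorted[8] = offeeIUZ$t  (last char: 't')
  sorted[9] = toffeeIUZ$  (last char: '$')
Last column: ZeIUeffot$
Original string S is at sorted index 9

Answer: ZeIUeffot$
9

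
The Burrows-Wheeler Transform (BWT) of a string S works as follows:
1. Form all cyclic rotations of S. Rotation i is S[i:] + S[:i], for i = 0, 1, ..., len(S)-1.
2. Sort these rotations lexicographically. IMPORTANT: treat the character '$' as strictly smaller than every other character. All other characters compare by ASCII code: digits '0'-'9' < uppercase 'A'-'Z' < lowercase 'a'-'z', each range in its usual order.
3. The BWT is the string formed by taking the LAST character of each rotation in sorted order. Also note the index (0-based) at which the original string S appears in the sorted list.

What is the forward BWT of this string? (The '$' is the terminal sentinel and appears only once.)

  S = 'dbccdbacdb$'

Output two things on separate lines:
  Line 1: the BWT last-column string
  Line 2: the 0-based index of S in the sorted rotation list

All 11 rotations (rotation i = S[i:]+S[:i]):
  rot[0] = dbccdbacdb$
  rot[1] = bccdbacdb$d
  rot[2] = ccdbacdb$db
  rot[3] = cdbacdb$dbc
  rot[4] = dbacdb$dbcc
  rot[5] = bacdb$dbccd
  rot[6] = acdb$dbccdb
  rot[7] = cdb$dbccdba
  rot[8] = db$dbccdbac
  rot[9] = b$dbccdbacd
  rot[10] = $dbccdbacdb
Sorted (with $ < everything):
  sorted[0] = $dbccdbacdb  (last char: 'b')
  sorted[1] = acdb$dbccdb  (last char: 'b')
  sorted[2] = b$dbccdbacd  (last char: 'd')
  sorted[3] = bacdb$dbccd  (last char: 'd')
  sorted[4] = bccdbacdb$d  (last char: 'd')
  sorted[5] = ccdbacdb$db  (last char: 'b')
  sorted[6] = cdb$dbccdba  (last char: 'a')
  sorted[7] = cdbacdb$dbc  (last char: 'c')
  sorted[8] = db$dbccdbac  (last char: 'c')
  sorted[9] = dbacdb$dbcc  (last char: 'c')
  sorted[10] = dbccdbacdb$  (last char: '$')
Last column: bbdddbaccc$
Original string S is at sorted index 10

Answer: bbdddbaccc$
10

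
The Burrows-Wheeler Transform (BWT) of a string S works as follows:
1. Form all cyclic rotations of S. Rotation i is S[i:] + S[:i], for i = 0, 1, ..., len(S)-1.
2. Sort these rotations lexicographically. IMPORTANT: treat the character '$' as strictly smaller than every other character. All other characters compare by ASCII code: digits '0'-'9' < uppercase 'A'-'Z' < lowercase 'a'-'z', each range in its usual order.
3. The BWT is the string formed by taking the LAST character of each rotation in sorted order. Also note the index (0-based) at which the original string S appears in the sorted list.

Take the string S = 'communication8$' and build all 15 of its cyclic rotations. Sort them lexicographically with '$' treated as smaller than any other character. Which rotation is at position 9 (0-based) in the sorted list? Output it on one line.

Answer: n8$communicatio

Derivation:
All 15 rotations (rotation i = S[i:]+S[:i]):
  rot[0] = communication8$
  rot[1] = ommunication8$c
  rot[2] = mmunication8$co
  rot[3] = munication8$com
  rot[4] = unication8$comm
  rot[5] = nication8$commu
  rot[6] = ication8$commun
  rot[7] = cation8$communi
  rot[8] = ation8$communic
  rot[9] = tion8$communica
  rot[10] = ion8$communicat
  rot[11] = on8$communicati
  rot[12] = n8$communicatio
  rot[13] = 8$communication
  rot[14] = $communication8
Sorted (with $ < everything):
  sorted[0] = $communication8
  sorted[1] = 8$communication
  sorted[2] = ation8$communic
  sorted[3] = cation8$communi
  sorted[4] = communication8$
  sorted[5] = ication8$commun
  sorted[6] = ion8$communicat
  sorted[7] = mmunication8$co
  sorted[8] = munication8$com
  sorted[9] = n8$communicatio
  sorted[10] = nication8$commu
  sorted[11] = ommunication8$c
  sorted[12] = on8$communicati
  sorted[13] = tion8$communica
  sorted[14] = unication8$comm
sorted[9] = n8$communicatio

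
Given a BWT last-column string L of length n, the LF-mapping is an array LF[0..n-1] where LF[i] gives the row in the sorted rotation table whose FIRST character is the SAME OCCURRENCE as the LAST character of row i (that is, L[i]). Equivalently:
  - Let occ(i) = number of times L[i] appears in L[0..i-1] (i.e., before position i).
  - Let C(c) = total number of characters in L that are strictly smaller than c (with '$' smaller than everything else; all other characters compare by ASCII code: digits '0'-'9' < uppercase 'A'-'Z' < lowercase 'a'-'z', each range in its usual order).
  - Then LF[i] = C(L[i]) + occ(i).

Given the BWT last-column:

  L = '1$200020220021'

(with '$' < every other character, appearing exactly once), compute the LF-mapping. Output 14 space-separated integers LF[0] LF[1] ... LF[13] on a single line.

Char counts: '$':1, '0':6, '1':2, '2':5
C (first-col start): C('$')=0, C('0')=1, C('1')=7, C('2')=9
L[0]='1': occ=0, LF[0]=C('1')+0=7+0=7
L[1]='$': occ=0, LF[1]=C('$')+0=0+0=0
L[2]='2': occ=0, LF[2]=C('2')+0=9+0=9
L[3]='0': occ=0, LF[3]=C('0')+0=1+0=1
L[4]='0': occ=1, LF[4]=C('0')+1=1+1=2
L[5]='0': occ=2, LF[5]=C('0')+2=1+2=3
L[6]='2': occ=1, LF[6]=C('2')+1=9+1=10
L[7]='0': occ=3, LF[7]=C('0')+3=1+3=4
L[8]='2': occ=2, LF[8]=C('2')+2=9+2=11
L[9]='2': occ=3, LF[9]=C('2')+3=9+3=12
L[10]='0': occ=4, LF[10]=C('0')+4=1+4=5
L[11]='0': occ=5, LF[11]=C('0')+5=1+5=6
L[12]='2': occ=4, LF[12]=C('2')+4=9+4=13
L[13]='1': occ=1, LF[13]=C('1')+1=7+1=8

Answer: 7 0 9 1 2 3 10 4 11 12 5 6 13 8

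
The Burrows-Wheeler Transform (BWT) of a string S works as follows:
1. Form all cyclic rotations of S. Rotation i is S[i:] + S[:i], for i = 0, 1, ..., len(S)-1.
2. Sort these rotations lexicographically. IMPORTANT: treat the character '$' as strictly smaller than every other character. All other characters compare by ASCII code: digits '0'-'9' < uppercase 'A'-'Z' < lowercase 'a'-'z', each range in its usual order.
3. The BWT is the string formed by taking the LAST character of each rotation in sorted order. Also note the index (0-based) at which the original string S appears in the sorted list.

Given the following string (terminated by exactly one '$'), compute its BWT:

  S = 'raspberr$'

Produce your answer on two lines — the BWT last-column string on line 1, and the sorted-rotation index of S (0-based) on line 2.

All 9 rotations (rotation i = S[i:]+S[:i]):
  rot[0] = raspberr$
  rot[1] = aspberr$r
  rot[2] = spberr$ra
  rot[3] = pberr$ras
  rot[4] = berr$rasp
  rot[5] = err$raspb
  rot[6] = rr$raspbe
  rot[7] = r$raspber
  rot[8] = $raspberr
Sorted (with $ < everything):
  sorted[0] = $raspberr  (last char: 'r')
  sorted[1] = aspberr$r  (last char: 'r')
  sorted[2] = berr$rasp  (last char: 'p')
  sorted[3] = err$raspb  (last char: 'b')
  sorted[4] = pberr$ras  (last char: 's')
  sorted[5] = r$raspber  (last char: 'r')
  sorted[6] = raspberr$  (last char: '$')
  sorted[7] = rr$raspbe  (last char: 'e')
  sorted[8] = spberr$ra  (last char: 'a')
Last column: rrpbsr$ea
Original string S is at sorted index 6

Answer: rrpbsr$ea
6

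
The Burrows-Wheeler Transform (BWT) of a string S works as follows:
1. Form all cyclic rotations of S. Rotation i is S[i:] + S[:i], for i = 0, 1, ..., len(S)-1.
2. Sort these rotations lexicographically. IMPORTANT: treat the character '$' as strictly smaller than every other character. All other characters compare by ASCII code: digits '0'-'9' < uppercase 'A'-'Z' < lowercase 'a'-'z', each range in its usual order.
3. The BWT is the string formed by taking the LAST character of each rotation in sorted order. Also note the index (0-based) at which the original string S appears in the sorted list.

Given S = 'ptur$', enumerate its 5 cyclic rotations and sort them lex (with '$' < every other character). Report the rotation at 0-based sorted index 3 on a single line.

Answer: tur$p

Derivation:
All 5 rotations (rotation i = S[i:]+S[:i]):
  rot[0] = ptur$
  rot[1] = tur$p
  rot[2] = ur$pt
  rot[3] = r$ptu
  rot[4] = $ptur
Sorted (with $ < everything):
  sorted[0] = $ptur
  sorted[1] = ptur$
  sorted[2] = r$ptu
  sorted[3] = tur$p
  sorted[4] = ur$pt
sorted[3] = tur$p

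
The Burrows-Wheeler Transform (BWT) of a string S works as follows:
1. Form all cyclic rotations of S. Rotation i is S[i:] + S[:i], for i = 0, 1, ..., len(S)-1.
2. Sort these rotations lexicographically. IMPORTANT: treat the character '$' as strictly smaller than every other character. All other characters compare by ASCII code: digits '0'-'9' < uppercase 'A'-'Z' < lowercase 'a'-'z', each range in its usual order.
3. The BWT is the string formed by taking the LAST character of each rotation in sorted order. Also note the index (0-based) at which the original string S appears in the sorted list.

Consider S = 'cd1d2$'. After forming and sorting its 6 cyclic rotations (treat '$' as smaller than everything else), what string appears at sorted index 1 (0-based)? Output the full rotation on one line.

Answer: 1d2$cd

Derivation:
All 6 rotations (rotation i = S[i:]+S[:i]):
  rot[0] = cd1d2$
  rot[1] = d1d2$c
  rot[2] = 1d2$cd
  rot[3] = d2$cd1
  rot[4] = 2$cd1d
  rot[5] = $cd1d2
Sorted (with $ < everything):
  sorted[0] = $cd1d2
  sorted[1] = 1d2$cd
  sorted[2] = 2$cd1d
  sorted[3] = cd1d2$
  sorted[4] = d1d2$c
  sorted[5] = d2$cd1
sorted[1] = 1d2$cd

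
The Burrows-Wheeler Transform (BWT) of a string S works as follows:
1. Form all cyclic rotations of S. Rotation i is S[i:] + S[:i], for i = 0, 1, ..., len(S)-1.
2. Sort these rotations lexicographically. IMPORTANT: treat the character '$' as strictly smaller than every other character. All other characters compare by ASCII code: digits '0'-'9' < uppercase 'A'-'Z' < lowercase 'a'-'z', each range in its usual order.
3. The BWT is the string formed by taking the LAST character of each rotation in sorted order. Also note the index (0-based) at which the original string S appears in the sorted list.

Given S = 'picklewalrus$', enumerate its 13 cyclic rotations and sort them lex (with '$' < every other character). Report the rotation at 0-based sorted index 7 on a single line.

All 13 rotations (rotation i = S[i:]+S[:i]):
  rot[0] = picklewalrus$
  rot[1] = icklewalrus$p
  rot[2] = cklewalrus$pi
  rot[3] = klewalrus$pic
  rot[4] = lewalrus$pick
  rot[5] = ewalrus$pickl
  rot[6] = walrus$pickle
  rot[7] = alrus$picklew
  rot[8] = lrus$picklewa
  rot[9] = rus$picklewal
  rot[10] = us$picklewalr
  rot[11] = s$picklewalru
  rot[12] = $picklewalrus
Sorted (with $ < everything):
  sorted[0] = $picklewalrus
  sorted[1] = alrus$picklew
  sorted[2] = cklewalrus$pi
  sorted[3] = ewalrus$pickl
  sorted[4] = icklewalrus$p
  sorted[5] = klewalrus$pic
  sorted[6] = lewalrus$pick
  sorted[7] = lrus$picklewa
  sorted[8] = picklewalrus$
  sorted[9] = rus$picklewal
  sorted[10] = s$picklewalru
  sorted[11] = us$picklewalr
  sorted[12] = walrus$pickle
sorted[7] = lrus$picklewa

Answer: lrus$picklewa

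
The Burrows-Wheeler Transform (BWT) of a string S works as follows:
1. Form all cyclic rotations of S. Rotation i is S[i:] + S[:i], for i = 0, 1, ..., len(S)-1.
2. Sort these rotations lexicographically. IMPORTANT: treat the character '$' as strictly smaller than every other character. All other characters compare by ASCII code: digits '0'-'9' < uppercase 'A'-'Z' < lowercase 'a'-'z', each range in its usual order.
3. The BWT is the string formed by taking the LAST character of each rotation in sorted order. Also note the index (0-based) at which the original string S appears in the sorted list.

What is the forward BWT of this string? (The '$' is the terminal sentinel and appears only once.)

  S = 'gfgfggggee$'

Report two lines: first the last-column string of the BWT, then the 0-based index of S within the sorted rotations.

All 11 rotations (rotation i = S[i:]+S[:i]):
  rot[0] = gfgfggggee$
  rot[1] = fgfggggee$g
  rot[2] = gfggggee$gf
  rot[3] = fggggee$gfg
  rot[4] = ggggee$gfgf
  rot[5] = gggee$gfgfg
  rot[6] = ggee$gfgfgg
  rot[7] = gee$gfgfggg
  rot[8] = ee$gfgfgggg
  rot[9] = e$gfgfgggge
  rot[10] = $gfgfggggee
Sorted (with $ < everything):
  sorted[0] = $gfgfggggee  (last char: 'e')
  sorted[1] = e$gfgfgggge  (last char: 'e')
  sorted[2] = ee$gfgfgggg  (last char: 'g')
  sorted[3] = fgfggggee$g  (last char: 'g')
  sorted[4] = fggggee$gfg  (last char: 'g')
  sorted[5] = gee$gfgfggg  (last char: 'g')
  sorted[6] = gfgfggggee$  (last char: '$')
  sorted[7] = gfggggee$gf  (last char: 'f')
  sorted[8] = ggee$gfgfgg  (last char: 'g')
  sorted[9] = gggee$gfgfg  (last char: 'g')
  sorted[10] = ggggee$gfgf  (last char: 'f')
Last column: eegggg$fggf
Original string S is at sorted index 6

Answer: eegggg$fggf
6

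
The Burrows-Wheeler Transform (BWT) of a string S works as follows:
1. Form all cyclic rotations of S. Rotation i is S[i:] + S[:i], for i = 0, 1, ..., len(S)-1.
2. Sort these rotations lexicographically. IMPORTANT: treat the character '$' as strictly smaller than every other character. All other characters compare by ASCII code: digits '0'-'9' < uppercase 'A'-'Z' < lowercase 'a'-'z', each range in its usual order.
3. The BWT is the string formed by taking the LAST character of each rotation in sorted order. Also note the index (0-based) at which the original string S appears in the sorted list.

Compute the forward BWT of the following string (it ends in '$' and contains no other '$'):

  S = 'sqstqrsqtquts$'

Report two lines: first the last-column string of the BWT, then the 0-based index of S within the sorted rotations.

All 14 rotations (rotation i = S[i:]+S[:i]):
  rot[0] = sqstqrsqtquts$
  rot[1] = qstqrsqtquts$s
  rot[2] = stqrsqtquts$sq
  rot[3] = tqrsqtquts$sqs
  rot[4] = qrsqtquts$sqst
  rot[5] = rsqtquts$sqstq
  rot[6] = sqtquts$sqstqr
  rot[7] = qtquts$sqstqrs
  rot[8] = tquts$sqstqrsq
  rot[9] = quts$sqstqrsqt
  rot[10] = uts$sqstqrsqtq
  rot[11] = ts$sqstqrsqtqu
  rot[12] = s$sqstqrsqtqut
  rot[13] = $sqstqrsqtquts
Sorted (with $ < everything):
  sorted[0] = $sqstqrsqtquts  (last char: 's')
  sorted[1] = qrsqtquts$sqst  (last char: 't')
  sorted[2] = qstqrsqtquts$s  (last char: 's')
  sorted[3] = qtquts$sqstqrs  (last char: 's')
  sorted[4] = quts$sqstqrsqt  (last char: 't')
  sorted[5] = rsqtquts$sqstq  (last char: 'q')
  sorted[6] = s$sqstqrsqtqut  (last char: 't')
  sorted[7] = sqstqrsqtquts$  (last char: '$')
  sorted[8] = sqtquts$sqstqr  (last char: 'r')
  sorted[9] = stqrsqtquts$sq  (last char: 'q')
  sorted[10] = tqrsqtquts$sqs  (last char: 's')
  sorted[11] = tquts$sqstqrsq  (last char: 'q')
  sorted[12] = ts$sqstqrsqtqu  (last char: 'u')
  sorted[13] = uts$sqstqrsqtq  (last char: 'q')
Last column: stsstqt$rqsquq
Original string S is at sorted index 7

Answer: stsstqt$rqsquq
7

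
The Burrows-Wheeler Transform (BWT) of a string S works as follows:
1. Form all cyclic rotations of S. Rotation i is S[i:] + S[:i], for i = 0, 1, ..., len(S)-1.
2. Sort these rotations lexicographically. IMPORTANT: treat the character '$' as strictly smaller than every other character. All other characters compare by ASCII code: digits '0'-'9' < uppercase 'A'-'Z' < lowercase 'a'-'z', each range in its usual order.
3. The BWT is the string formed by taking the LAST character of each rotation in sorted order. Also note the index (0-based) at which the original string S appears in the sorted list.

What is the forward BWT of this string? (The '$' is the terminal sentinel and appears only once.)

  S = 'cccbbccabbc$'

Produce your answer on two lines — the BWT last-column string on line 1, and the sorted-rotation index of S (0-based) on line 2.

All 12 rotations (rotation i = S[i:]+S[:i]):
  rot[0] = cccbbccabbc$
  rot[1] = ccbbccabbc$c
  rot[2] = cbbccabbc$cc
  rot[3] = bbccabbc$ccc
  rot[4] = bccabbc$cccb
  rot[5] = ccabbc$cccbb
  rot[6] = cabbc$cccbbc
  rot[7] = abbc$cccbbcc
  rot[8] = bbc$cccbbcca
  rot[9] = bc$cccbbccab
  rot[10] = c$cccbbccabb
  rot[11] = $cccbbccabbc
Sorted (with $ < everything):
  sorted[0] = $cccbbccabbc  (last char: 'c')
  sorted[1] = abbc$cccbbcc  (last char: 'c')
  sorted[2] = bbc$cccbbcca  (last char: 'a')
  sorted[3] = bbccabbc$ccc  (last char: 'c')
  sorted[4] = bc$cccbbccab  (last char: 'b')
  sorted[5] = bccabbc$cccb  (last char: 'b')
  sorted[6] = c$cccbbccabb  (last char: 'b')
  sorted[7] = cabbc$cccbbc  (last char: 'c')
  sorted[8] = cbbccabbc$cc  (last char: 'c')
  sorted[9] = ccabbc$cccbb  (last char: 'b')
  sorted[10] = ccbbccabbc$c  (last char: 'c')
  sorted[11] = cccbbccabbc$  (last char: '$')
Last column: ccacbbbccbc$
Original string S is at sorted index 11

Answer: ccacbbbccbc$
11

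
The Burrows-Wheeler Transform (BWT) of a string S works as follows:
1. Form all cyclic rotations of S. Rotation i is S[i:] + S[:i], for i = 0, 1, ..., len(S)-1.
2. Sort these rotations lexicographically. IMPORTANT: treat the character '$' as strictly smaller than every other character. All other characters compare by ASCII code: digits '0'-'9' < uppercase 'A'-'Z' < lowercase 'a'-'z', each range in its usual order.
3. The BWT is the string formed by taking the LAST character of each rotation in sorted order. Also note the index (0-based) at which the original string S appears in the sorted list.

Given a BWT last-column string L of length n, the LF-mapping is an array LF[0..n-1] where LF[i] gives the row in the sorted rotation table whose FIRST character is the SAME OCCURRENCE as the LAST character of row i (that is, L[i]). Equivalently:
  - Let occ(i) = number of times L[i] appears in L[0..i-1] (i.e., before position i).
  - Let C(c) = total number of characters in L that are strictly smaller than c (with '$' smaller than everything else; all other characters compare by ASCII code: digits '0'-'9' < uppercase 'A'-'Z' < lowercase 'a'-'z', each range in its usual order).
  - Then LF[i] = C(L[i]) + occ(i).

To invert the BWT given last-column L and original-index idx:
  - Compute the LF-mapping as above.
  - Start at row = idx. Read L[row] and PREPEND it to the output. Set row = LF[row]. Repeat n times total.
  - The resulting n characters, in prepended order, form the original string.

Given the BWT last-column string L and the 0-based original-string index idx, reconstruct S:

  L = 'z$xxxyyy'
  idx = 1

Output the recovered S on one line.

Answer: xxxyyyz$

Derivation:
LF mapping: 7 0 1 2 3 4 5 6
Walk LF starting at row 1, prepending L[row]:
  step 1: row=1, L[1]='$', prepend. Next row=LF[1]=0
  step 2: row=0, L[0]='z', prepend. Next row=LF[0]=7
  step 3: row=7, L[7]='y', prepend. Next row=LF[7]=6
  step 4: row=6, L[6]='y', prepend. Next row=LF[6]=5
  step 5: row=5, L[5]='y', prepend. Next row=LF[5]=4
  step 6: row=4, L[4]='x', prepend. Next row=LF[4]=3
  step 7: row=3, L[3]='x', prepend. Next row=LF[3]=2
  step 8: row=2, L[2]='x', prepend. Next row=LF[2]=1
Reversed output: xxxyyyz$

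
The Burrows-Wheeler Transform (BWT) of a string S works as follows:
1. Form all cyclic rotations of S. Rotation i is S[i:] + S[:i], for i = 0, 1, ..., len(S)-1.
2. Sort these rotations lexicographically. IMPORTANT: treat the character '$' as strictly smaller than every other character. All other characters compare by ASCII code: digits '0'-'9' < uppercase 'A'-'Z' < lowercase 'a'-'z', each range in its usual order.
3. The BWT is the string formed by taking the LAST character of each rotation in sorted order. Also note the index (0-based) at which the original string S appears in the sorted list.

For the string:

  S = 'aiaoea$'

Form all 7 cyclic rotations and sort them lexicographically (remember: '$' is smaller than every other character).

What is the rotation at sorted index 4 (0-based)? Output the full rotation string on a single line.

All 7 rotations (rotation i = S[i:]+S[:i]):
  rot[0] = aiaoea$
  rot[1] = iaoea$a
  rot[2] = aoea$ai
  rot[3] = oea$aia
  rot[4] = ea$aiao
  rot[5] = a$aiaoe
  rot[6] = $aiaoea
Sorted (with $ < everything):
  sorted[0] = $aiaoea
  sorted[1] = a$aiaoe
  sorted[2] = aiaoea$
  sorted[3] = aoea$ai
  sorted[4] = ea$aiao
  sorted[5] = iaoea$a
  sorted[6] = oea$aia
sorted[4] = ea$aiao

Answer: ea$aiao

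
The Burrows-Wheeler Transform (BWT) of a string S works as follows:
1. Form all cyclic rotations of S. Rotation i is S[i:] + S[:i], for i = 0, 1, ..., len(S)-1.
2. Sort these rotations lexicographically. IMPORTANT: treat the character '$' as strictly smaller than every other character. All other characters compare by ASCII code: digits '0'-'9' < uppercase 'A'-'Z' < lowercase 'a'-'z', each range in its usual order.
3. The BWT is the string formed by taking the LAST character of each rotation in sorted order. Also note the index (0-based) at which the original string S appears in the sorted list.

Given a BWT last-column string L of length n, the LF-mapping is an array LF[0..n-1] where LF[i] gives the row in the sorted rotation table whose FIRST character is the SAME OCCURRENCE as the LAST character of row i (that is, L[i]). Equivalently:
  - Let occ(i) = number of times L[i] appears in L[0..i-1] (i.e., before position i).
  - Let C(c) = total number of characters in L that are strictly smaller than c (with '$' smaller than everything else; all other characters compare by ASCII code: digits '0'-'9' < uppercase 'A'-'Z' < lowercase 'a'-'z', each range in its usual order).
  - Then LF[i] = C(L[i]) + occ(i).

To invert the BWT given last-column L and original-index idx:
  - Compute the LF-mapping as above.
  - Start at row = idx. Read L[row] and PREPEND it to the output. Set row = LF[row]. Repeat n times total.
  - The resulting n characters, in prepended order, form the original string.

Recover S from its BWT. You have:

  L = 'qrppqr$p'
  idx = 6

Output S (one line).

LF mapping: 4 6 1 2 5 7 0 3
Walk LF starting at row 6, prepending L[row]:
  step 1: row=6, L[6]='$', prepend. Next row=LF[6]=0
  step 2: row=0, L[0]='q', prepend. Next row=LF[0]=4
  step 3: row=4, L[4]='q', prepend. Next row=LF[4]=5
  step 4: row=5, L[5]='r', prepend. Next row=LF[5]=7
  step 5: row=7, L[7]='p', prepend. Next row=LF[7]=3
  step 6: row=3, L[3]='p', prepend. Next row=LF[3]=2
  step 7: row=2, L[2]='p', prepend. Next row=LF[2]=1
  step 8: row=1, L[1]='r', prepend. Next row=LF[1]=6
Reversed output: rppprqq$

Answer: rppprqq$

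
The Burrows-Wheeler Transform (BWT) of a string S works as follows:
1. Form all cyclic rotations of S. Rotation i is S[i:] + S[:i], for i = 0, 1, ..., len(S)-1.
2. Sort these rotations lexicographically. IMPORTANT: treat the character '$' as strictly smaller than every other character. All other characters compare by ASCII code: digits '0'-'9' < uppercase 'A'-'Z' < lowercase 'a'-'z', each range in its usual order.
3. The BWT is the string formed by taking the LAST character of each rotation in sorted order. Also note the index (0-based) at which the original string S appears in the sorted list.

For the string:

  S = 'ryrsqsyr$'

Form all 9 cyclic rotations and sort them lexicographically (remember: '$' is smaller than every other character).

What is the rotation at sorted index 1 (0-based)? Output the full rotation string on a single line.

Answer: qsyr$ryrs

Derivation:
All 9 rotations (rotation i = S[i:]+S[:i]):
  rot[0] = ryrsqsyr$
  rot[1] = yrsqsyr$r
  rot[2] = rsqsyr$ry
  rot[3] = sqsyr$ryr
  rot[4] = qsyr$ryrs
  rot[5] = syr$ryrsq
  rot[6] = yr$ryrsqs
  rot[7] = r$ryrsqsy
  rot[8] = $ryrsqsyr
Sorted (with $ < everything):
  sorted[0] = $ryrsqsyr
  sorted[1] = qsyr$ryrs
  sorted[2] = r$ryrsqsy
  sorted[3] = rsqsyr$ry
  sorted[4] = ryrsqsyr$
  sorted[5] = sqsyr$ryr
  sorted[6] = syr$ryrsq
  sorted[7] = yr$ryrsqs
  sorted[8] = yrsqsyr$r
sorted[1] = qsyr$ryrs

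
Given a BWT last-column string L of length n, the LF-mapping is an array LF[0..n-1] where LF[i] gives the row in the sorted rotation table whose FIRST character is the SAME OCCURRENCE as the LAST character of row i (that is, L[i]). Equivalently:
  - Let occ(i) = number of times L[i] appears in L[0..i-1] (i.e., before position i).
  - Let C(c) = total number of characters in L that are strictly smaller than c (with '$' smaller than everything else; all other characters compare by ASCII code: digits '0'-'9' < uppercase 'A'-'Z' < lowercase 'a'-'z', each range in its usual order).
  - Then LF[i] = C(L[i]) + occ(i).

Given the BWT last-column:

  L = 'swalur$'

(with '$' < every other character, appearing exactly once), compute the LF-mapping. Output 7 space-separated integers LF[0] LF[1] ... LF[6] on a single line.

Answer: 4 6 1 2 5 3 0

Derivation:
Char counts: '$':1, 'a':1, 'l':1, 'r':1, 's':1, 'u':1, 'w':1
C (first-col start): C('$')=0, C('a')=1, C('l')=2, C('r')=3, C('s')=4, C('u')=5, C('w')=6
L[0]='s': occ=0, LF[0]=C('s')+0=4+0=4
L[1]='w': occ=0, LF[1]=C('w')+0=6+0=6
L[2]='a': occ=0, LF[2]=C('a')+0=1+0=1
L[3]='l': occ=0, LF[3]=C('l')+0=2+0=2
L[4]='u': occ=0, LF[4]=C('u')+0=5+0=5
L[5]='r': occ=0, LF[5]=C('r')+0=3+0=3
L[6]='$': occ=0, LF[6]=C('$')+0=0+0=0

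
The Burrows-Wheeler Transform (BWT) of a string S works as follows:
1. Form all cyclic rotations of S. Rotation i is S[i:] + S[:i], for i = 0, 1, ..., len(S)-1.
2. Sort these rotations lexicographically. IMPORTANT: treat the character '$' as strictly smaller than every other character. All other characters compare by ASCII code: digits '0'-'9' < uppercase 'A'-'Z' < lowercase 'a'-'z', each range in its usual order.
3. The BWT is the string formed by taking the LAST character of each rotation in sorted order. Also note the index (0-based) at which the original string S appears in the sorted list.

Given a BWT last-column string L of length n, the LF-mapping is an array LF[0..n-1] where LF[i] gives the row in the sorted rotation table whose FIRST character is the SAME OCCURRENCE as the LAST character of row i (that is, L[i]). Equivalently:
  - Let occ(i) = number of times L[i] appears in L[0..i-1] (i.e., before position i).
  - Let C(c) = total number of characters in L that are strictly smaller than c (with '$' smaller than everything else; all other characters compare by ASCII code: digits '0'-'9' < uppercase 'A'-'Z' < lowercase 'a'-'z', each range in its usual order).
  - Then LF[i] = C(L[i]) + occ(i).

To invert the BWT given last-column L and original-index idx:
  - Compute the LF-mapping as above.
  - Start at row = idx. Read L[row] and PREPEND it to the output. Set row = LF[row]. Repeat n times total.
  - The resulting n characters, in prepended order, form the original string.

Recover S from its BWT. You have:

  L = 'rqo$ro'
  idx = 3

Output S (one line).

Answer: qoorr$

Derivation:
LF mapping: 4 3 1 0 5 2
Walk LF starting at row 3, prepending L[row]:
  step 1: row=3, L[3]='$', prepend. Next row=LF[3]=0
  step 2: row=0, L[0]='r', prepend. Next row=LF[0]=4
  step 3: row=4, L[4]='r', prepend. Next row=LF[4]=5
  step 4: row=5, L[5]='o', prepend. Next row=LF[5]=2
  step 5: row=2, L[2]='o', prepend. Next row=LF[2]=1
  step 6: row=1, L[1]='q', prepend. Next row=LF[1]=3
Reversed output: qoorr$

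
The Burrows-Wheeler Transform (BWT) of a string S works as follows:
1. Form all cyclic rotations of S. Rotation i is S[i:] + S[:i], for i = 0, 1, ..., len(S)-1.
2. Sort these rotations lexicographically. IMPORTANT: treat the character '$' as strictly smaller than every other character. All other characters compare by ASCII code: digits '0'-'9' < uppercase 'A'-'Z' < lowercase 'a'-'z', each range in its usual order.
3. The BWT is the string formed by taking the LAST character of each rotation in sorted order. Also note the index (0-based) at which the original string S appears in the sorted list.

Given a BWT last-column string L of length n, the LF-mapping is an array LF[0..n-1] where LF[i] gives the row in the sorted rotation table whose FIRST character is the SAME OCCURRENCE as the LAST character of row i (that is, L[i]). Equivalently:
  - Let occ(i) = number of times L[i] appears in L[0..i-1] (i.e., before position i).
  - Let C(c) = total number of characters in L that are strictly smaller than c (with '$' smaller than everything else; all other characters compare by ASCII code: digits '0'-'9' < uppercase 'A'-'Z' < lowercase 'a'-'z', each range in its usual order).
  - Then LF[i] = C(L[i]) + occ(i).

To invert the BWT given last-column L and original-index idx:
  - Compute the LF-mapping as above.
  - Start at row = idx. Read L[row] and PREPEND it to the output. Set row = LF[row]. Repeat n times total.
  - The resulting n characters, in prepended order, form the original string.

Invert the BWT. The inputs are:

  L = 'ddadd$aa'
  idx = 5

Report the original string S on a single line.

LF mapping: 4 5 1 6 7 0 2 3
Walk LF starting at row 5, prepending L[row]:
  step 1: row=5, L[5]='$', prepend. Next row=LF[5]=0
  step 2: row=0, L[0]='d', prepend. Next row=LF[0]=4
  step 3: row=4, L[4]='d', prepend. Next row=LF[4]=7
  step 4: row=7, L[7]='a', prepend. Next row=LF[7]=3
  step 5: row=3, L[3]='d', prepend. Next row=LF[3]=6
  step 6: row=6, L[6]='a', prepend. Next row=LF[6]=2
  step 7: row=2, L[2]='a', prepend. Next row=LF[2]=1
  step 8: row=1, L[1]='d', prepend. Next row=LF[1]=5
Reversed output: daadadd$

Answer: daadadd$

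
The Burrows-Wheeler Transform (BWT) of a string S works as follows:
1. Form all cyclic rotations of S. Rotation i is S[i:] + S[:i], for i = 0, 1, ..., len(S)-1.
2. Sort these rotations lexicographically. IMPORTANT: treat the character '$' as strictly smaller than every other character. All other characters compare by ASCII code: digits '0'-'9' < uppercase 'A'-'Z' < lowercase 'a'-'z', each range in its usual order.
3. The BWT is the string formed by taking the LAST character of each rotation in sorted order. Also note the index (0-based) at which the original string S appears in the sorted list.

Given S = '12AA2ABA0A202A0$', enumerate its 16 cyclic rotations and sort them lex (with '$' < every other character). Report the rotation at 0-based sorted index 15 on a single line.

Answer: BA0A202A0$12AA2A

Derivation:
All 16 rotations (rotation i = S[i:]+S[:i]):
  rot[0] = 12AA2ABA0A202A0$
  rot[1] = 2AA2ABA0A202A0$1
  rot[2] = AA2ABA0A202A0$12
  rot[3] = A2ABA0A202A0$12A
  rot[4] = 2ABA0A202A0$12AA
  rot[5] = ABA0A202A0$12AA2
  rot[6] = BA0A202A0$12AA2A
  rot[7] = A0A202A0$12AA2AB
  rot[8] = 0A202A0$12AA2ABA
  rot[9] = A202A0$12AA2ABA0
  rot[10] = 202A0$12AA2ABA0A
  rot[11] = 02A0$12AA2ABA0A2
  rot[12] = 2A0$12AA2ABA0A20
  rot[13] = A0$12AA2ABA0A202
  rot[14] = 0$12AA2ABA0A202A
  rot[15] = $12AA2ABA0A202A0
Sorted (with $ < everything):
  sorted[0] = $12AA2ABA0A202A0
  sorted[1] = 0$12AA2ABA0A202A
  sorted[2] = 02A0$12AA2ABA0A2
  sorted[3] = 0A202A0$12AA2ABA
  sorted[4] = 12AA2ABA0A202A0$
  sorted[5] = 202A0$12AA2ABA0A
  sorted[6] = 2A0$12AA2ABA0A20
  sorted[7] = 2AA2ABA0A202A0$1
  sorted[8] = 2ABA0A202A0$12AA
  sorted[9] = A0$12AA2ABA0A202
  sorted[10] = A0A202A0$12AA2AB
  sorted[11] = A202A0$12AA2ABA0
  sorted[12] = A2ABA0A202A0$12A
  sorted[13] = AA2ABA0A202A0$12
  sorted[14] = ABA0A202A0$12AA2
  sorted[15] = BA0A202A0$12AA2A
sorted[15] = BA0A202A0$12AA2A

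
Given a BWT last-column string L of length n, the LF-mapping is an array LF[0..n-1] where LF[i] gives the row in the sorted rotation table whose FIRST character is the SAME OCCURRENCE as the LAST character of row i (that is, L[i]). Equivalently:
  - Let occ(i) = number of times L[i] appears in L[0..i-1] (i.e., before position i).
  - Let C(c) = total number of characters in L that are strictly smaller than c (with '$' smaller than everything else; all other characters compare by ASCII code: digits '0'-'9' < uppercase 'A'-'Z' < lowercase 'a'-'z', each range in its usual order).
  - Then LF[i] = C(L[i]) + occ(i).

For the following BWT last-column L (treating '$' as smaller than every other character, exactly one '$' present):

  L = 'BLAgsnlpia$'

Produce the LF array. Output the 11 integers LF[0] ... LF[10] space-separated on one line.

Answer: 2 3 1 5 10 8 7 9 6 4 0

Derivation:
Char counts: '$':1, 'A':1, 'B':1, 'L':1, 'a':1, 'g':1, 'i':1, 'l':1, 'n':1, 'p':1, 's':1
C (first-col start): C('$')=0, C('A')=1, C('B')=2, C('L')=3, C('a')=4, C('g')=5, C('i')=6, C('l')=7, C('n')=8, C('p')=9, C('s')=10
L[0]='B': occ=0, LF[0]=C('B')+0=2+0=2
L[1]='L': occ=0, LF[1]=C('L')+0=3+0=3
L[2]='A': occ=0, LF[2]=C('A')+0=1+0=1
L[3]='g': occ=0, LF[3]=C('g')+0=5+0=5
L[4]='s': occ=0, LF[4]=C('s')+0=10+0=10
L[5]='n': occ=0, LF[5]=C('n')+0=8+0=8
L[6]='l': occ=0, LF[6]=C('l')+0=7+0=7
L[7]='p': occ=0, LF[7]=C('p')+0=9+0=9
L[8]='i': occ=0, LF[8]=C('i')+0=6+0=6
L[9]='a': occ=0, LF[9]=C('a')+0=4+0=4
L[10]='$': occ=0, LF[10]=C('$')+0=0+0=0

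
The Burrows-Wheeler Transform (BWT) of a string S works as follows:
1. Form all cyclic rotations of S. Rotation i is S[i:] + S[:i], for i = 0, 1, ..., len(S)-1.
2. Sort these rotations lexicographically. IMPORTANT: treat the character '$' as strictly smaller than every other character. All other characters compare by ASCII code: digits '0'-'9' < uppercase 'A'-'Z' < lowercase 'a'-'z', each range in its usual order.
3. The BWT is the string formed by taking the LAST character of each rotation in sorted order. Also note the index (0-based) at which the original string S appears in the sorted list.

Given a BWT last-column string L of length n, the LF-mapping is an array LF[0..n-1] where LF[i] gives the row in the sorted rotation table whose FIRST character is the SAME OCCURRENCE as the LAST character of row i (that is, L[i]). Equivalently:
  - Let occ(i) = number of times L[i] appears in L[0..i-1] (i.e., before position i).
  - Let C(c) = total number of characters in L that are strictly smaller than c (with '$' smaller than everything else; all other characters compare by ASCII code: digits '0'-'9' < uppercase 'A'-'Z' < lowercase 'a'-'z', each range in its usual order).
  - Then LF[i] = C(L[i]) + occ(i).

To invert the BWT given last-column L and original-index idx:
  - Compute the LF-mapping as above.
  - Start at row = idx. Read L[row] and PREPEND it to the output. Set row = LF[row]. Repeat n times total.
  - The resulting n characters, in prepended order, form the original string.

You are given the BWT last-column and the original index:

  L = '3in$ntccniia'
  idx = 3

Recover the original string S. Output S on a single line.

Answer: cincinnati3$

Derivation:
LF mapping: 1 5 8 0 9 11 3 4 10 6 7 2
Walk LF starting at row 3, prepending L[row]:
  step 1: row=3, L[3]='$', prepend. Next row=LF[3]=0
  step 2: row=0, L[0]='3', prepend. Next row=LF[0]=1
  step 3: row=1, L[1]='i', prepend. Next row=LF[1]=5
  step 4: row=5, L[5]='t', prepend. Next row=LF[5]=11
  step 5: row=11, L[11]='a', prepend. Next row=LF[11]=2
  step 6: row=2, L[2]='n', prepend. Next row=LF[2]=8
  step 7: row=8, L[8]='n', prepend. Next row=LF[8]=10
  step 8: row=10, L[10]='i', prepend. Next row=LF[10]=7
  step 9: row=7, L[7]='c', prepend. Next row=LF[7]=4
  step 10: row=4, L[4]='n', prepend. Next row=LF[4]=9
  step 11: row=9, L[9]='i', prepend. Next row=LF[9]=6
  step 12: row=6, L[6]='c', prepend. Next row=LF[6]=3
Reversed output: cincinnati3$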